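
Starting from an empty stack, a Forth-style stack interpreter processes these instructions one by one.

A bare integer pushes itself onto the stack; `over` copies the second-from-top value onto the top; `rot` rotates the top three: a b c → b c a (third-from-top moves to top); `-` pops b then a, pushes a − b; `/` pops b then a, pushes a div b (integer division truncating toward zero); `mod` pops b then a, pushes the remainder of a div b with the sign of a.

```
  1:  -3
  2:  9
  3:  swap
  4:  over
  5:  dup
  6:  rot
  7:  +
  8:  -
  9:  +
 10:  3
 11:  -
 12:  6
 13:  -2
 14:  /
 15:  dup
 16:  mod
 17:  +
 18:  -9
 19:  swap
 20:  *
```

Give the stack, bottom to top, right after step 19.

-3   : -3
9    : -3 9
swap : 9 -3
over : 9 -3 9
dup  : 9 -3 9 9
rot  : 9 9 9 -3
+    : 9 9 6
-    : 9 3
+    : 12
3    : 12 3
-    : 9
6    : 9 6
-2   : 9 6 -2
/    : 9 -3
dup  : 9 -3 -3
mod  : 9 0
+    : 9
-9   : 9 -9
swap : -9 9

[-9, 9]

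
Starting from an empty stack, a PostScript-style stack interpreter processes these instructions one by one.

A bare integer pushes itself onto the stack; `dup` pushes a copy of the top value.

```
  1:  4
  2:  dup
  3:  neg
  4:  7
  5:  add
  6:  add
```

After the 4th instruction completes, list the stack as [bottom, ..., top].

[4, -4, 7]

4   → [4]
dup → [4, 4]
neg → [4, -4]
7   → [4, -4, 7]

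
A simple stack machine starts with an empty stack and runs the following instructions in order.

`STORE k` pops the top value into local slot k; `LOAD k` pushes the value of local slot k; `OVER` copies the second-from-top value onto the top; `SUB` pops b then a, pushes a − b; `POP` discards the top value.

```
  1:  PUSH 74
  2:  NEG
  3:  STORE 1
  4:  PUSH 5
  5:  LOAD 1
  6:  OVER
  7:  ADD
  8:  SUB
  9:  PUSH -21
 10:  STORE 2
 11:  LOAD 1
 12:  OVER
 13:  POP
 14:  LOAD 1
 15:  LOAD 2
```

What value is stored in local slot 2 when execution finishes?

PUSH 74  : 74
NEG      : -74
STORE 1  : (empty)
PUSH 5   : 5
LOAD 1   : 5 -74
OVER     : 5 -74 5
ADD      : 5 -69
SUB      : 74
PUSH -21 : 74 -21
STORE 2  : 74
LOAD 1   : 74 -74
OVER     : 74 -74 74
POP      : 74 -74
LOAD 1   : 74 -74 -74
LOAD 2   : 74 -74 -74 -21

-21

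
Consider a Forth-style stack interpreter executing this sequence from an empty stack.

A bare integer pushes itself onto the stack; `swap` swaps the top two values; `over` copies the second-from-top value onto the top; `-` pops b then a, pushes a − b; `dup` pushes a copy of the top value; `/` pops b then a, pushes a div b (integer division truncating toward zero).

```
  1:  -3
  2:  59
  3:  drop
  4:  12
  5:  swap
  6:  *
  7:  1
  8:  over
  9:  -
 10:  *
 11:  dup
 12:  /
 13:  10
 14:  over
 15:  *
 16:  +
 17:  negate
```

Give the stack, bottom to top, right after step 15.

[1, 10]

-3   → [-3]
59   → [-3, 59]
drop → [-3]
12   → [-3, 12]
swap → [12, -3]
*    → [-36]
1    → [-36, 1]
over → [-36, 1, -36]
-    → [-36, 37]
*    → [-1332]
dup  → [-1332, -1332]
/    → [1]
10   → [1, 10]
over → [1, 10, 1]
*    → [1, 10]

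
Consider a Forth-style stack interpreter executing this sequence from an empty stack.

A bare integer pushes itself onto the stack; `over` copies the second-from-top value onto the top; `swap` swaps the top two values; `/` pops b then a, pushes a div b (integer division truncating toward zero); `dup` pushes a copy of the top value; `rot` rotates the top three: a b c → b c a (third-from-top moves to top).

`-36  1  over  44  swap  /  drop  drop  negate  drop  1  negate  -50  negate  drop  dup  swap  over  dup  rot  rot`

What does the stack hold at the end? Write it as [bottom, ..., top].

[-1, -1, -1, -1]

-36    : [-36]
1      : [-36, 1]
over   : [-36, 1, -36]
44     : [-36, 1, -36, 44]
swap   : [-36, 1, 44, -36]
/      : [-36, 1, -1]
drop   : [-36, 1]
drop   : [-36]
negate : [36]
drop   : []
1      : [1]
negate : [-1]
-50    : [-1, -50]
negate : [-1, 50]
drop   : [-1]
dup    : [-1, -1]
swap   : [-1, -1]
over   : [-1, -1, -1]
dup    : [-1, -1, -1, -1]
rot    : [-1, -1, -1, -1]
rot    : [-1, -1, -1, -1]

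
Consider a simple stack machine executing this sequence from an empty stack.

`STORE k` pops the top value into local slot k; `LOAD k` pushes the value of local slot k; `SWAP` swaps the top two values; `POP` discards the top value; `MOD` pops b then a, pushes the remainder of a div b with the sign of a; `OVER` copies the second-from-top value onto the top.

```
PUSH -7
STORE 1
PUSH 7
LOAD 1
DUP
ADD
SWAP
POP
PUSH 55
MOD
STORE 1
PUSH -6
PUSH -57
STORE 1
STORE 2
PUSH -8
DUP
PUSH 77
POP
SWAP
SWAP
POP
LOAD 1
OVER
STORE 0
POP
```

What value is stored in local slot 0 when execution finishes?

-8

PUSH -7  → -7
STORE 1  → (empty)
PUSH 7   → 7
LOAD 1   → 7 -7
DUP      → 7 -7 -7
ADD      → 7 -14
SWAP     → -14 7
POP      → -14
PUSH 55  → -14 55
MOD      → -14
STORE 1  → (empty)
PUSH -6  → -6
PUSH -57 → -6 -57
STORE 1  → -6
STORE 2  → (empty)
PUSH -8  → -8
DUP      → -8 -8
PUSH 77  → -8 -8 77
POP      → -8 -8
SWAP     → -8 -8
SWAP     → -8 -8
POP      → -8
LOAD 1   → -8 -57
OVER     → -8 -57 -8
STORE 0  → -8 -57
POP      → -8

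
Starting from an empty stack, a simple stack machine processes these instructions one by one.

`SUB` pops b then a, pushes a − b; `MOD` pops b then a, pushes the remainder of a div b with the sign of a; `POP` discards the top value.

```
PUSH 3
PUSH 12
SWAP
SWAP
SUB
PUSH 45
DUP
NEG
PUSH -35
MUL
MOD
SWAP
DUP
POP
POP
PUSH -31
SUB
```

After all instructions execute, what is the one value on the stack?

76

PUSH 3    3
PUSH 12   3 12
SWAP      12 3
SWAP      3 12
SUB       -9
PUSH 45   -9 45
DUP       -9 45 45
NEG       -9 45 -45
PUSH -35  -9 45 -45 -35
MUL       -9 45 1575
MOD       -9 45
SWAP      45 -9
DUP       45 -9 -9
POP       45 -9
POP       45
PUSH -31  45 -31
SUB       76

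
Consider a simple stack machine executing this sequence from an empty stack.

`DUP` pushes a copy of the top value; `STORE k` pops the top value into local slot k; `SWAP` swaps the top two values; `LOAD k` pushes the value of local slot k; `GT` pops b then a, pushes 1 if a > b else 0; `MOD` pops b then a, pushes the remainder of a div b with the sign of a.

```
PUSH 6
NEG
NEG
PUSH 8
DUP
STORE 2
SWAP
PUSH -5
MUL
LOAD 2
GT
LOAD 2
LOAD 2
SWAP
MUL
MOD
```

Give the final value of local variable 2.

PUSH 6  → 6
NEG     → -6
NEG     → 6
PUSH 8  → 6 8
DUP     → 6 8 8
STORE 2 → 6 8
SWAP    → 8 6
PUSH -5 → 8 6 -5
MUL     → 8 -30
LOAD 2  → 8 -30 8
GT      → 8 0
LOAD 2  → 8 0 8
LOAD 2  → 8 0 8 8
SWAP    → 8 0 8 8
MUL     → 8 0 64
MOD     → 8 0

8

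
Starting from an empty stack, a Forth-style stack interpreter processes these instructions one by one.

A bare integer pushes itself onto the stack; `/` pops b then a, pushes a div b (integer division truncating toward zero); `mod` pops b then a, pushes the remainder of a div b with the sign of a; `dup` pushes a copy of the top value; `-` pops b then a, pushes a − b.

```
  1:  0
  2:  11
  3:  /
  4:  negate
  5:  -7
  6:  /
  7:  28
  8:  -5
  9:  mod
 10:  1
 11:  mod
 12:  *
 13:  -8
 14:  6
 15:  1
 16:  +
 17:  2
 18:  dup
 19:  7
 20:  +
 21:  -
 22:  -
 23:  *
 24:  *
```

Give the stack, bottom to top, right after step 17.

[0, -8, 7, 2]

0      → [0]
11     → [0, 11]
/      → [0]
negate → [0]
-7     → [0, -7]
/      → [0]
28     → [0, 28]
-5     → [0, 28, -5]
mod    → [0, 3]
1      → [0, 3, 1]
mod    → [0, 0]
*      → [0]
-8     → [0, -8]
6      → [0, -8, 6]
1      → [0, -8, 6, 1]
+      → [0, -8, 7]
2      → [0, -8, 7, 2]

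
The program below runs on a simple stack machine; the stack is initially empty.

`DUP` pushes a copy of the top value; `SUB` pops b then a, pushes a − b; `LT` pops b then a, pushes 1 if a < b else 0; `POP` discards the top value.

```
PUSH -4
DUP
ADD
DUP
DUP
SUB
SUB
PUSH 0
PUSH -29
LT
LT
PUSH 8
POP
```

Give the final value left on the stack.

PUSH -4  → -4
DUP      → -4 -4
ADD      → -8
DUP      → -8 -8
DUP      → -8 -8 -8
SUB      → -8 0
SUB      → -8
PUSH 0   → -8 0
PUSH -29 → -8 0 -29
LT       → -8 0
LT       → 1
PUSH 8   → 1 8
POP      → 1

1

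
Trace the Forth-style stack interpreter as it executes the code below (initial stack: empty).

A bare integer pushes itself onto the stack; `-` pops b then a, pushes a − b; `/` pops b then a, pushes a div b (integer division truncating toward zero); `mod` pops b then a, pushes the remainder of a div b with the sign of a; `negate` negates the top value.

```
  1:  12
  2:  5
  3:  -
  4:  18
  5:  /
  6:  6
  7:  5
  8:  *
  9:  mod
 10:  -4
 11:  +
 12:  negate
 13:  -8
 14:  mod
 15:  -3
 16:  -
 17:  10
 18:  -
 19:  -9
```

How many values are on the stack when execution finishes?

12     : 12
5      : 12 5
-      : 7
18     : 7 18
/      : 0
6      : 0 6
5      : 0 6 5
*      : 0 30
mod    : 0
-4     : 0 -4
+      : -4
negate : 4
-8     : 4 -8
mod    : 4
-3     : 4 -3
-      : 7
10     : 7 10
-      : -3
-9     : -3 -9

2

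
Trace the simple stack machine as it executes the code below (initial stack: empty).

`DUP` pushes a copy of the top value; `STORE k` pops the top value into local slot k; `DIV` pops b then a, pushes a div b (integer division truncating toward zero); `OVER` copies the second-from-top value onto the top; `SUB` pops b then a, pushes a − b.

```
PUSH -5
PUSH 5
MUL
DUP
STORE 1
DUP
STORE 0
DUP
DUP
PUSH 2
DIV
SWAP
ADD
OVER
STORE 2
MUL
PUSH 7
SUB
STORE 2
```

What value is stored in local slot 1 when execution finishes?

-25

PUSH -5 -> -5
PUSH 5  -> -5 5
MUL     -> -25
DUP     -> -25 -25
STORE 1 -> -25
DUP     -> -25 -25
STORE 0 -> -25
DUP     -> -25 -25
DUP     -> -25 -25 -25
PUSH 2  -> -25 -25 -25 2
DIV     -> -25 -25 -12
SWAP    -> -25 -12 -25
ADD     -> -25 -37
OVER    -> -25 -37 -25
STORE 2 -> -25 -37
MUL     -> 925
PUSH 7  -> 925 7
SUB     -> 918
STORE 2 -> (empty)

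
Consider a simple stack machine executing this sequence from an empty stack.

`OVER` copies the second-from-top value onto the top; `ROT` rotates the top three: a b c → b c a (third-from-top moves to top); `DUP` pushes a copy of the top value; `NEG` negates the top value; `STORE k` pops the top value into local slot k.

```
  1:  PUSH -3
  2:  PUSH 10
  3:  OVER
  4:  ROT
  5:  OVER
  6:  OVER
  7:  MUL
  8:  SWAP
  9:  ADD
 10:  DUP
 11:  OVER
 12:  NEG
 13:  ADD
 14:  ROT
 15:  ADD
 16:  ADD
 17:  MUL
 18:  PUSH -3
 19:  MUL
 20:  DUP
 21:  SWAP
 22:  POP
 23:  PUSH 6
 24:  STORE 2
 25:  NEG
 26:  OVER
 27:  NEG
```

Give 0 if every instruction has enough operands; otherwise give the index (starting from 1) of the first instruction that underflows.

26

PUSH -3 : [-3]
PUSH 10 : [-3, 10]
OVER    : [-3, 10, -3]
ROT     : [10, -3, -3]
OVER    : [10, -3, -3, -3]
OVER    : [10, -3, -3, -3, -3]
MUL     : [10, -3, -3, 9]
SWAP    : [10, -3, 9, -3]
ADD     : [10, -3, 6]
DUP     : [10, -3, 6, 6]
OVER    : [10, -3, 6, 6, 6]
NEG     : [10, -3, 6, 6, -6]
ADD     : [10, -3, 6, 0]
ROT     : [10, 6, 0, -3]
ADD     : [10, 6, -3]
ADD     : [10, 3]
MUL     : [30]
PUSH -3 : [30, -3]
MUL     : [-90]
DUP     : [-90, -90]
SWAP    : [-90, -90]
POP     : [-90]
PUSH 6  : [-90, 6]
STORE 2 : [-90]
NEG     : [90]
OVER  — needs 2 operands, stack has 1 → underflow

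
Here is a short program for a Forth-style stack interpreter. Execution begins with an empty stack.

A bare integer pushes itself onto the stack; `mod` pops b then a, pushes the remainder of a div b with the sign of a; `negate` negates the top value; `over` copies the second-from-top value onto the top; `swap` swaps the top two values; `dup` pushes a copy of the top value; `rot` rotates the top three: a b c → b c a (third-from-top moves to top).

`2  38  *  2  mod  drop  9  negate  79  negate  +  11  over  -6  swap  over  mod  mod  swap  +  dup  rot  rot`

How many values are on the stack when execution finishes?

2      -> 2
38     -> 2 38
*      -> 76
2      -> 76 2
mod    -> 0
drop   -> (empty)
9      -> 9
negate -> -9
79     -> -9 79
negate -> -9 -79
+      -> -88
11     -> -88 11
over   -> -88 11 -88
-6     -> -88 11 -88 -6
swap   -> -88 11 -6 -88
over   -> -88 11 -6 -88 -6
mod    -> -88 11 -6 -4
mod    -> -88 11 -2
swap   -> -88 -2 11
+      -> -88 9
dup    -> -88 9 9
rot    -> 9 9 -88
rot    -> 9 -88 9

3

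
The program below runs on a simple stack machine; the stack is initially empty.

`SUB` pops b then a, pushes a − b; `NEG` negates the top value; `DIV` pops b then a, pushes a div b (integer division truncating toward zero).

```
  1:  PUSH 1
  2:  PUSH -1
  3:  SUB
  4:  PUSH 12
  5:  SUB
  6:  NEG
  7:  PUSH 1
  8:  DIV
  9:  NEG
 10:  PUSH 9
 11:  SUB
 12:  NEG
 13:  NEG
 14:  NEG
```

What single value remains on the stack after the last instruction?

PUSH 1  → 1
PUSH -1 → 1 -1
SUB     → 2
PUSH 12 → 2 12
SUB     → -10
NEG     → 10
PUSH 1  → 10 1
DIV     → 10
NEG     → -10
PUSH 9  → -10 9
SUB     → -19
NEG     → 19
NEG     → -19
NEG     → 19

19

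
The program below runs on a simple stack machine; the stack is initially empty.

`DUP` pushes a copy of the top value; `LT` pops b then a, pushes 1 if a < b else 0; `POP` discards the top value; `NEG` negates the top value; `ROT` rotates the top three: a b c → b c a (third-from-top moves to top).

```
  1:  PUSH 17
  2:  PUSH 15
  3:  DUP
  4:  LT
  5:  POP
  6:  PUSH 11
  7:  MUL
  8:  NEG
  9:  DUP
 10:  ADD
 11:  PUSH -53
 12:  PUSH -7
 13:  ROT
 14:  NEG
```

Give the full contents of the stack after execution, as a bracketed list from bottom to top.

[-53, -7, 374]

PUSH 17  : [17]
PUSH 15  : [17, 15]
DUP      : [17, 15, 15]
LT       : [17, 0]
POP      : [17]
PUSH 11  : [17, 11]
MUL      : [187]
NEG      : [-187]
DUP      : [-187, -187]
ADD      : [-374]
PUSH -53 : [-374, -53]
PUSH -7  : [-374, -53, -7]
ROT      : [-53, -7, -374]
NEG      : [-53, -7, 374]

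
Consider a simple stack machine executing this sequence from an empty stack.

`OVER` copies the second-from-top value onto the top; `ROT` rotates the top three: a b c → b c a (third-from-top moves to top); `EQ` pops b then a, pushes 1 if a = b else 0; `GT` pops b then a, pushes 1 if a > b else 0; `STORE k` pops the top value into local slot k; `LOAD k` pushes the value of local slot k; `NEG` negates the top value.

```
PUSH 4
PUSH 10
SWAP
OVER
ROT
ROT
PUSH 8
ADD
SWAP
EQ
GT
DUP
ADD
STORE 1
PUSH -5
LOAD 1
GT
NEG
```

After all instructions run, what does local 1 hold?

2

PUSH 4  -> 4
PUSH 10 -> 4 10
SWAP    -> 10 4
OVER    -> 10 4 10
ROT     -> 4 10 10
ROT     -> 10 10 4
PUSH 8  -> 10 10 4 8
ADD     -> 10 10 12
SWAP    -> 10 12 10
EQ      -> 10 0
GT      -> 1
DUP     -> 1 1
ADD     -> 2
STORE 1 -> (empty)
PUSH -5 -> -5
LOAD 1  -> -5 2
GT      -> 0
NEG     -> 0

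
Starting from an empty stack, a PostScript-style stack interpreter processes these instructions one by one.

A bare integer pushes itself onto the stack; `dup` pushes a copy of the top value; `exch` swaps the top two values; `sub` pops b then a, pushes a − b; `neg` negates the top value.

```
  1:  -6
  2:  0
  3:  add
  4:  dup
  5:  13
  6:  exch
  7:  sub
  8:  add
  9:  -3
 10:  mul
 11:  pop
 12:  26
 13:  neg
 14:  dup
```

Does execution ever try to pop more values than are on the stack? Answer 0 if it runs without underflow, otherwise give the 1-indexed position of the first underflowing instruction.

-6   → [-6]
0    → [-6, 0]
add  → [-6]
dup  → [-6, -6]
13   → [-6, -6, 13]
exch → [-6, 13, -6]
sub  → [-6, 19]
add  → [13]
-3   → [13, -3]
mul  → [-39]
pop  → []
26   → [26]
neg  → [-26]
dup  → [-26, -26]

0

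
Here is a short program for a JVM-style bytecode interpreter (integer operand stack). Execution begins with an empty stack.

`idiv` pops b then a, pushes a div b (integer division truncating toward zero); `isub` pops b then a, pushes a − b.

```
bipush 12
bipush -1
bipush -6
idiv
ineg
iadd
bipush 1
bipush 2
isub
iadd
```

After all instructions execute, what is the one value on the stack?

bipush 12  [12]
bipush -1  [12, -1]
bipush -6  [12, -1, -6]
idiv       [12, 0]
ineg       [12, 0]
iadd       [12]
bipush 1   [12, 1]
bipush 2   [12, 1, 2]
isub       [12, -1]
iadd       [11]

11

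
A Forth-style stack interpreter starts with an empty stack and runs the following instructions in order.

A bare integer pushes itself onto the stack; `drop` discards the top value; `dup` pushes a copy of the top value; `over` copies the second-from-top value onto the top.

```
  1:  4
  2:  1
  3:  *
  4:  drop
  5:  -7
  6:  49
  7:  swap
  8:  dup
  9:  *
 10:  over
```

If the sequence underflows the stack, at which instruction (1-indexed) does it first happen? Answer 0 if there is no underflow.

4    : 4
1    : 4 1
*    : 4
drop : (empty)
-7   : -7
49   : -7 49
swap : 49 -7
dup  : 49 -7 -7
*    : 49 49
over : 49 49 49

0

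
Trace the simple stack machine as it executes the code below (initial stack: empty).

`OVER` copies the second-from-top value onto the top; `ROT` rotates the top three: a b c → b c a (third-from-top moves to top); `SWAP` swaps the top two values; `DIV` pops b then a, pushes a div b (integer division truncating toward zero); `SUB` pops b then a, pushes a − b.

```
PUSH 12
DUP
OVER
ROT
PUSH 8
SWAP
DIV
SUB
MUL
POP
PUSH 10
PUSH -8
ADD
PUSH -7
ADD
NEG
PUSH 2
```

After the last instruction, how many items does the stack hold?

2

PUSH 12 → [12]
DUP     → [12, 12]
OVER    → [12, 12, 12]
ROT     → [12, 12, 12]
PUSH 8  → [12, 12, 12, 8]
SWAP    → [12, 12, 8, 12]
DIV     → [12, 12, 0]
SUB     → [12, 12]
MUL     → [144]
POP     → []
PUSH 10 → [10]
PUSH -8 → [10, -8]
ADD     → [2]
PUSH -7 → [2, -7]
ADD     → [-5]
NEG     → [5]
PUSH 2  → [5, 2]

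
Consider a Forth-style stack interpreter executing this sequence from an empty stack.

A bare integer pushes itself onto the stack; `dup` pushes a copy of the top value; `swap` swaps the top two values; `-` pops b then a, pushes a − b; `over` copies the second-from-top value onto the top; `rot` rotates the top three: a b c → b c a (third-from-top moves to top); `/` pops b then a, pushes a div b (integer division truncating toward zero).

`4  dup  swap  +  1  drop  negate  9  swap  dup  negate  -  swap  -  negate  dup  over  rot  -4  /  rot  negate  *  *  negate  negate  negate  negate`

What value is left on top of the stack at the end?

4      -> 4
dup    -> 4 4
swap   -> 4 4
+      -> 8
1      -> 8 1
drop   -> 8
negate -> -8
9      -> -8 9
swap   -> 9 -8
dup    -> 9 -8 -8
negate -> 9 -8 8
-      -> 9 -16
swap   -> -16 9
-      -> -25
negate -> 25
dup    -> 25 25
over   -> 25 25 25
rot    -> 25 25 25
-4     -> 25 25 25 -4
/      -> 25 25 -6
rot    -> 25 -6 25
negate -> 25 -6 -25
*      -> 25 150
*      -> 3750
negate -> -3750
negate -> 3750
negate -> -3750
negate -> 3750

3750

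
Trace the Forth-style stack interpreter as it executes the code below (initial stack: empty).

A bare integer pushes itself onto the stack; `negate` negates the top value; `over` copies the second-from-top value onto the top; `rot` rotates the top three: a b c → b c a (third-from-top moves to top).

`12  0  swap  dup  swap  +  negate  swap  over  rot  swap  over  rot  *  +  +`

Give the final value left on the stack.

552

12     -> 12
0      -> 12 0
swap   -> 0 12
dup    -> 0 12 12
swap   -> 0 12 12
+      -> 0 24
negate -> 0 -24
swap   -> -24 0
over   -> -24 0 -24
rot    -> 0 -24 -24
swap   -> 0 -24 -24
over   -> 0 -24 -24 -24
rot    -> 0 -24 -24 -24
*      -> 0 -24 576
+      -> 0 552
+      -> 552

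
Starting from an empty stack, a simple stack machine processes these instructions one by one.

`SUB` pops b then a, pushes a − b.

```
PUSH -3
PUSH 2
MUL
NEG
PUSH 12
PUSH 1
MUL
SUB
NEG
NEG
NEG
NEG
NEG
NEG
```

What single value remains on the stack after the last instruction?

-6

PUSH -3 → [-3]
PUSH 2  → [-3, 2]
MUL     → [-6]
NEG     → [6]
PUSH 12 → [6, 12]
PUSH 1  → [6, 12, 1]
MUL     → [6, 12]
SUB     → [-6]
NEG     → [6]
NEG     → [-6]
NEG     → [6]
NEG     → [-6]
NEG     → [6]
NEG     → [-6]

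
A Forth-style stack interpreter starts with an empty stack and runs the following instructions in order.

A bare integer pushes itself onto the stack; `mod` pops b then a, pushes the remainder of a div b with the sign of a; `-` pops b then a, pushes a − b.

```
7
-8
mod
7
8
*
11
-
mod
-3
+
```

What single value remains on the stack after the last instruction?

7   → 7
-8  → 7 -8
mod → 7
7   → 7 7
8   → 7 7 8
*   → 7 56
11  → 7 56 11
-   → 7 45
mod → 7
-3  → 7 -3
+   → 4

4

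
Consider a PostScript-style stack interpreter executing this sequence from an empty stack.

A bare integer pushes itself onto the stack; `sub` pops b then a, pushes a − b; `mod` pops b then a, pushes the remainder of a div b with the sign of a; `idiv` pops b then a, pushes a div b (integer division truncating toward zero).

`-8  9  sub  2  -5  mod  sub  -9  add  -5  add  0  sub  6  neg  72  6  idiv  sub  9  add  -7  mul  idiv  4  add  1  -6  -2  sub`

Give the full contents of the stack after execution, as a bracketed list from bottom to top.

[4, 1, -4]

-8   : -8
9    : -8 9
sub  : -17
2    : -17 2
-5   : -17 2 -5
mod  : -17 2
sub  : -19
-9   : -19 -9
add  : -28
-5   : -28 -5
add  : -33
0    : -33 0
sub  : -33
6    : -33 6
neg  : -33 -6
72   : -33 -6 72
6    : -33 -6 72 6
idiv : -33 -6 12
sub  : -33 -18
9    : -33 -18 9
add  : -33 -9
-7   : -33 -9 -7
mul  : -33 63
idiv : 0
4    : 0 4
add  : 4
1    : 4 1
-6   : 4 1 -6
-2   : 4 1 -6 -2
sub  : 4 1 -4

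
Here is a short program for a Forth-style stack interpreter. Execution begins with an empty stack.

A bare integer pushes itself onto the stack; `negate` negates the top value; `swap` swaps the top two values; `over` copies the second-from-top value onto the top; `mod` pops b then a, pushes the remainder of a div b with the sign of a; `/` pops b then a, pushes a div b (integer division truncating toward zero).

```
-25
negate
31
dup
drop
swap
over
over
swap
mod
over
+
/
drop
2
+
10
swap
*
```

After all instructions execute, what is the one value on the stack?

330

-25    : -25
negate : 25
31     : 25 31
dup    : 25 31 31
drop   : 25 31
swap   : 31 25
over   : 31 25 31
over   : 31 25 31 25
swap   : 31 25 25 31
mod    : 31 25 25
over   : 31 25 25 25
+      : 31 25 50
/      : 31 0
drop   : 31
2      : 31 2
+      : 33
10     : 33 10
swap   : 10 33
*      : 330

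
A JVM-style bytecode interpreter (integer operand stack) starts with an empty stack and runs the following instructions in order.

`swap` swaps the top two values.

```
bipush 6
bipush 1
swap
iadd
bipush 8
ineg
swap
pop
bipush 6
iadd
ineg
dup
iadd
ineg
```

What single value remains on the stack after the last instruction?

-4

bipush 6 : [6]
bipush 1 : [6, 1]
swap     : [1, 6]
iadd     : [7]
bipush 8 : [7, 8]
ineg     : [7, -8]
swap     : [-8, 7]
pop      : [-8]
bipush 6 : [-8, 6]
iadd     : [-2]
ineg     : [2]
dup      : [2, 2]
iadd     : [4]
ineg     : [-4]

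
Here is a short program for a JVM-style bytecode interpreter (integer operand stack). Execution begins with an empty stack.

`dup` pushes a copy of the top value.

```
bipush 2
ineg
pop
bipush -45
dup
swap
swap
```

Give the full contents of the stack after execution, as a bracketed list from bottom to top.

[-45, -45]

bipush 2   → [2]
ineg       → [-2]
pop        → []
bipush -45 → [-45]
dup        → [-45, -45]
swap       → [-45, -45]
swap       → [-45, -45]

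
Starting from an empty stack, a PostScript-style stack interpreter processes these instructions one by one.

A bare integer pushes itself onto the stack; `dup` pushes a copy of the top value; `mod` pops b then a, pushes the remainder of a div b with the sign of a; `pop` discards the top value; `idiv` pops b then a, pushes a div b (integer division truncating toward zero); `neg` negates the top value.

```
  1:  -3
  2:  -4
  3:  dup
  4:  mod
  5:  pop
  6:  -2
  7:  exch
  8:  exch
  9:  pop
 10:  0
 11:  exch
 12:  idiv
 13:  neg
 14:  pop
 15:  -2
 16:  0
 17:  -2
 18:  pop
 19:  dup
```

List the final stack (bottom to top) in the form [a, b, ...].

-3    [-3]
-4    [-3, -4]
dup   [-3, -4, -4]
mod   [-3, 0]
pop   [-3]
-2    [-3, -2]
exch  [-2, -3]
exch  [-3, -2]
pop   [-3]
0     [-3, 0]
exch  [0, -3]
idiv  [0]
neg   [0]
pop   []
-2    [-2]
0     [-2, 0]
-2    [-2, 0, -2]
pop   [-2, 0]
dup   [-2, 0, 0]

[-2, 0, 0]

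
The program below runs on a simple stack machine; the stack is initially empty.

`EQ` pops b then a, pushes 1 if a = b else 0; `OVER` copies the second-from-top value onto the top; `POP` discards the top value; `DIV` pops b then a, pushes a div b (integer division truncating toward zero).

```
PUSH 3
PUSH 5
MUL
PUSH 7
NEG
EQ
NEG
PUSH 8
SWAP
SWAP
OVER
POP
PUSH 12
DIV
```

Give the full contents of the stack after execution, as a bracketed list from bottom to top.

[0, 0]

PUSH 3   [3]
PUSH 5   [3, 5]
MUL      [15]
PUSH 7   [15, 7]
NEG      [15, -7]
EQ       [0]
NEG      [0]
PUSH 8   [0, 8]
SWAP     [8, 0]
SWAP     [0, 8]
OVER     [0, 8, 0]
POP      [0, 8]
PUSH 12  [0, 8, 12]
DIV      [0, 0]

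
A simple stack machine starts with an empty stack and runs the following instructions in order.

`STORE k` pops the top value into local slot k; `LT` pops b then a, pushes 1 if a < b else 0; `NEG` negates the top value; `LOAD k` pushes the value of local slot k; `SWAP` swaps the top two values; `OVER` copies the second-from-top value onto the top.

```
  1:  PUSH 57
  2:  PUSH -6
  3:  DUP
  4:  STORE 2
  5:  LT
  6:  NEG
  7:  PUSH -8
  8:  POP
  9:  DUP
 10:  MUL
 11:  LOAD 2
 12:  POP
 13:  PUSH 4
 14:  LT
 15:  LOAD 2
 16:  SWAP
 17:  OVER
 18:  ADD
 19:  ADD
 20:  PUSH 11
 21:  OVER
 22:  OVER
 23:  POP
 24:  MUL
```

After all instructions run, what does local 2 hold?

-6

PUSH 57 -> 57
PUSH -6 -> 57 -6
DUP     -> 57 -6 -6
STORE 2 -> 57 -6
LT      -> 0
NEG     -> 0
PUSH -8 -> 0 -8
POP     -> 0
DUP     -> 0 0
MUL     -> 0
LOAD 2  -> 0 -6
POP     -> 0
PUSH 4  -> 0 4
LT      -> 1
LOAD 2  -> 1 -6
SWAP    -> -6 1
OVER    -> -6 1 -6
ADD     -> -6 -5
ADD     -> -11
PUSH 11 -> -11 11
OVER    -> -11 11 -11
OVER    -> -11 11 -11 11
POP     -> -11 11 -11
MUL     -> -11 -121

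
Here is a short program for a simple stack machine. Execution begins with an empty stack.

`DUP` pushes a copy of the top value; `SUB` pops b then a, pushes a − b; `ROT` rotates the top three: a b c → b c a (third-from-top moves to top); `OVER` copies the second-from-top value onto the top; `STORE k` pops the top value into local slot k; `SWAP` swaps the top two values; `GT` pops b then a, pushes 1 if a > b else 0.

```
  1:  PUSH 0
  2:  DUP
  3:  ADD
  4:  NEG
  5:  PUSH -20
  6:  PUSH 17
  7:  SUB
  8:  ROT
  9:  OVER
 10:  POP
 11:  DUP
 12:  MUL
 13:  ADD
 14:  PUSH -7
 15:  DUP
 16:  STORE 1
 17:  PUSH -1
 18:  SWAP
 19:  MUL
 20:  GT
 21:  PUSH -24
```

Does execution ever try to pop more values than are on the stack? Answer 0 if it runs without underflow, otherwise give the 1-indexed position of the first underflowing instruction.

8

PUSH 0    [0]
DUP       [0, 0]
ADD       [0]
NEG       [0]
PUSH -20  [0, -20]
PUSH 17   [0, -20, 17]
SUB       [0, -37]
ROT  — needs 3 operands, stack has 2 → underflow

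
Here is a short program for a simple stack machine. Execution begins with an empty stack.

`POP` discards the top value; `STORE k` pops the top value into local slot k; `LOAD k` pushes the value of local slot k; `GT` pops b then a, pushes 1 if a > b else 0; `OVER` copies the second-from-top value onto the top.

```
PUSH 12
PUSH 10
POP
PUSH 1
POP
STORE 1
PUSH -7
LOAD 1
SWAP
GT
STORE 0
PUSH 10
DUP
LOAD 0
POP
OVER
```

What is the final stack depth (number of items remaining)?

PUSH 12 -> [12]
PUSH 10 -> [12, 10]
POP     -> [12]
PUSH 1  -> [12, 1]
POP     -> [12]
STORE 1 -> []
PUSH -7 -> [-7]
LOAD 1  -> [-7, 12]
SWAP    -> [12, -7]
GT      -> [1]
STORE 0 -> []
PUSH 10 -> [10]
DUP     -> [10, 10]
LOAD 0  -> [10, 10, 1]
POP     -> [10, 10]
OVER    -> [10, 10, 10]

3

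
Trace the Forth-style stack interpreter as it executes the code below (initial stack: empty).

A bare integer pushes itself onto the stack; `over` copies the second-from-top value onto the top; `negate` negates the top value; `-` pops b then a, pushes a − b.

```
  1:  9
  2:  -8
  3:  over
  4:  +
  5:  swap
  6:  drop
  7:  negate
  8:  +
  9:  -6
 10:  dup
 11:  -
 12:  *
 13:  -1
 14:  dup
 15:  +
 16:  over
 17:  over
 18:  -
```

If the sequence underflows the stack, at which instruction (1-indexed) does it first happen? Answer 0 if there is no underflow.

9      : 9
-8     : 9 -8
over   : 9 -8 9
+      : 9 1
swap   : 1 9
drop   : 1
negate : -1
+  — needs 2 operands, stack has 1 → underflow

8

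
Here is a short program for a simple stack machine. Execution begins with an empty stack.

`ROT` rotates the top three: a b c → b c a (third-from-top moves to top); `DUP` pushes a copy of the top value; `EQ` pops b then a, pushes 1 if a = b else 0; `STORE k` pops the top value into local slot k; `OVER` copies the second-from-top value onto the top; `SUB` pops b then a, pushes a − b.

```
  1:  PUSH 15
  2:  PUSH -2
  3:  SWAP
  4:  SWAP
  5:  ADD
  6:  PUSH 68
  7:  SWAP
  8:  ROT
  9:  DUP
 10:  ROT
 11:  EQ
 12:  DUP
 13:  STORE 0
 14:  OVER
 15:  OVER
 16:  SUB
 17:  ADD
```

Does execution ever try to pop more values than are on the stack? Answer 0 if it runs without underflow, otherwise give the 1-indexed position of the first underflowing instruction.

8

PUSH 15  [15]
PUSH -2  [15, -2]
SWAP     [-2, 15]
SWAP     [15, -2]
ADD      [13]
PUSH 68  [13, 68]
SWAP     [68, 13]
ROT  — needs 3 operands, stack has 2 → underflow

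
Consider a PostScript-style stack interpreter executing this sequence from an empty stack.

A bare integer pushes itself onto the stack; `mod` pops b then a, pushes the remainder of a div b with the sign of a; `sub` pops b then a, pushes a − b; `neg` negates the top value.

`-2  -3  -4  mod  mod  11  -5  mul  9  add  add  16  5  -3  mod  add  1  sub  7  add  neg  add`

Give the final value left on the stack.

-2  → [-2]
-3  → [-2, -3]
-4  → [-2, -3, -4]
mod → [-2, -3]
mod → [-2]
11  → [-2, 11]
-5  → [-2, 11, -5]
mul → [-2, -55]
9   → [-2, -55, 9]
add → [-2, -46]
add → [-48]
16  → [-48, 16]
5   → [-48, 16, 5]
-3  → [-48, 16, 5, -3]
mod → [-48, 16, 2]
add → [-48, 18]
1   → [-48, 18, 1]
sub → [-48, 17]
7   → [-48, 17, 7]
add → [-48, 24]
neg → [-48, -24]
add → [-72]

-72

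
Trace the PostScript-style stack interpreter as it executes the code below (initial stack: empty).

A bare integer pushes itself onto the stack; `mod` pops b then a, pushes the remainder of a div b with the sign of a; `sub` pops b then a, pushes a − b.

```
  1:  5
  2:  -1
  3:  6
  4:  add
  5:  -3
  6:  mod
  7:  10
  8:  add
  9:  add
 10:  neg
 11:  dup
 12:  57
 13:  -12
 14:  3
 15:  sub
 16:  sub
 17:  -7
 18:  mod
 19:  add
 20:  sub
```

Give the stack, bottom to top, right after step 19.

[-17, -15]

5   -> [5]
-1  -> [5, -1]
6   -> [5, -1, 6]
add -> [5, 5]
-3  -> [5, 5, -3]
mod -> [5, 2]
10  -> [5, 2, 10]
add -> [5, 12]
add -> [17]
neg -> [-17]
dup -> [-17, -17]
57  -> [-17, -17, 57]
-12 -> [-17, -17, 57, -12]
3   -> [-17, -17, 57, -12, 3]
sub -> [-17, -17, 57, -15]
sub -> [-17, -17, 72]
-7  -> [-17, -17, 72, -7]
mod -> [-17, -17, 2]
add -> [-17, -15]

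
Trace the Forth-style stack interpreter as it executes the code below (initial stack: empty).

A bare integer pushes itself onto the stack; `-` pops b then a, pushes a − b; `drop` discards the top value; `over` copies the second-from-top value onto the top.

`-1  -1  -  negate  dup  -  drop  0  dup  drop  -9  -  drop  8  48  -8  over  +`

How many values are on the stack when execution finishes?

3

-1     → [-1]
-1     → [-1, -1]
-      → [0]
negate → [0]
dup    → [0, 0]
-      → [0]
drop   → []
0      → [0]
dup    → [0, 0]
drop   → [0]
-9     → [0, -9]
-      → [9]
drop   → []
8      → [8]
48     → [8, 48]
-8     → [8, 48, -8]
over   → [8, 48, -8, 48]
+      → [8, 48, 40]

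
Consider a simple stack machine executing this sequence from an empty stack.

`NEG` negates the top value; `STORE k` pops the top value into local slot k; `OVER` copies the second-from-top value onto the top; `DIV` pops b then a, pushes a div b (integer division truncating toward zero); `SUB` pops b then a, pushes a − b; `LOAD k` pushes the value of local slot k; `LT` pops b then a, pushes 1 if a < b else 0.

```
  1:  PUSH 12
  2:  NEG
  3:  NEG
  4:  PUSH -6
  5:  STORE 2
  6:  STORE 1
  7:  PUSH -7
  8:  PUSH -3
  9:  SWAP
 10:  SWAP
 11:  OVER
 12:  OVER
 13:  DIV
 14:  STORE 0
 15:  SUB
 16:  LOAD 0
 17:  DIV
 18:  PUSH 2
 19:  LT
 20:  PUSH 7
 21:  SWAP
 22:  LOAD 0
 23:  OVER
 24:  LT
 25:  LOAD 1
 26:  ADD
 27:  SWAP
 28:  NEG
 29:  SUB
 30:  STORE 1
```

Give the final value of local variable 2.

PUSH 12 -> 12
NEG     -> -12
NEG     -> 12
PUSH -6 -> 12 -6
STORE 2 -> 12
STORE 1 -> (empty)
PUSH -7 -> -7
PUSH -3 -> -7 -3
SWAP    -> -3 -7
SWAP    -> -7 -3
OVER    -> -7 -3 -7
OVER    -> -7 -3 -7 -3
DIV     -> -7 -3 2
STORE 0 -> -7 -3
SUB     -> -4
LOAD 0  -> -4 2
DIV     -> -2
PUSH 2  -> -2 2
LT      -> 1
PUSH 7  -> 1 7
SWAP    -> 7 1
LOAD 0  -> 7 1 2
OVER    -> 7 1 2 1
LT      -> 7 1 0
LOAD 1  -> 7 1 0 12
ADD     -> 7 1 12
SWAP    -> 7 12 1
NEG     -> 7 12 -1
SUB     -> 7 13
STORE 1 -> 7

-6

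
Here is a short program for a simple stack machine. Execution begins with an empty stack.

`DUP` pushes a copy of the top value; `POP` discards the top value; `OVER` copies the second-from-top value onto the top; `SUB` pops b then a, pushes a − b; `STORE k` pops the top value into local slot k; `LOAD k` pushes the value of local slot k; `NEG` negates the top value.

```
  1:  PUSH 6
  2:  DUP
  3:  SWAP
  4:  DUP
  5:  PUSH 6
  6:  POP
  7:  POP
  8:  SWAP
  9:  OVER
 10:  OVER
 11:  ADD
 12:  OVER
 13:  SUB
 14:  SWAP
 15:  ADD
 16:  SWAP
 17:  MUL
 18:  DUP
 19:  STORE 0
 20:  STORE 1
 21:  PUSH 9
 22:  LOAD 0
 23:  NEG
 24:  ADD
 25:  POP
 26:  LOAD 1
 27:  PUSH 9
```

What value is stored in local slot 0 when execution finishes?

72

PUSH 6  → [6]
DUP     → [6, 6]
SWAP    → [6, 6]
DUP     → [6, 6, 6]
PUSH 6  → [6, 6, 6, 6]
POP     → [6, 6, 6]
POP     → [6, 6]
SWAP    → [6, 6]
OVER    → [6, 6, 6]
OVER    → [6, 6, 6, 6]
ADD     → [6, 6, 12]
OVER    → [6, 6, 12, 6]
SUB     → [6, 6, 6]
SWAP    → [6, 6, 6]
ADD     → [6, 12]
SWAP    → [12, 6]
MUL     → [72]
DUP     → [72, 72]
STORE 0 → [72]
STORE 1 → []
PUSH 9  → [9]
LOAD 0  → [9, 72]
NEG     → [9, -72]
ADD     → [-63]
POP     → []
LOAD 1  → [72]
PUSH 9  → [72, 9]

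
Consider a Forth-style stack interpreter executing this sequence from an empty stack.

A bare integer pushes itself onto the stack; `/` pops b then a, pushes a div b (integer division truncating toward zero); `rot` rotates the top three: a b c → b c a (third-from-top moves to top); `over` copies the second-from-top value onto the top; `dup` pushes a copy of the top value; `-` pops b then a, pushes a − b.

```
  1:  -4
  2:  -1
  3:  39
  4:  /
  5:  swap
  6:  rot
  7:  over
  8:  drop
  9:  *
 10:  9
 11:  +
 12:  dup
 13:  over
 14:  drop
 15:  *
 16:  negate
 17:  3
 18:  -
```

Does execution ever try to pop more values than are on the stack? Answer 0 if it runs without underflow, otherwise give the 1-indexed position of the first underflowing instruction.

-4   -> -4
-1   -> -4 -1
39   -> -4 -1 39
/    -> -4 0
swap -> 0 -4
rot  — needs 3 operands, stack has 2 → underflow

6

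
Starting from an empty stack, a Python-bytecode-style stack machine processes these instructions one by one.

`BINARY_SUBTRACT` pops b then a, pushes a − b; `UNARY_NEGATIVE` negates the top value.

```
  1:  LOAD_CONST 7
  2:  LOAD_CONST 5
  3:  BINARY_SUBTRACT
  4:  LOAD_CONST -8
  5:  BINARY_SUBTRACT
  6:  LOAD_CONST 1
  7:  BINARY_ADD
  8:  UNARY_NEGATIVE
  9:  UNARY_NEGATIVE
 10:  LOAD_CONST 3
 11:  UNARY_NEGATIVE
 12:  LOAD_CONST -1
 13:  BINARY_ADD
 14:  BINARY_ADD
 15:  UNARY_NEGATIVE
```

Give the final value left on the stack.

-7

LOAD_CONST 7    -> 7
LOAD_CONST 5    -> 7 5
BINARY_SUBTRACT -> 2
LOAD_CONST -8   -> 2 -8
BINARY_SUBTRACT -> 10
LOAD_CONST 1    -> 10 1
BINARY_ADD      -> 11
UNARY_NEGATIVE  -> -11
UNARY_NEGATIVE  -> 11
LOAD_CONST 3    -> 11 3
UNARY_NEGATIVE  -> 11 -3
LOAD_CONST -1   -> 11 -3 -1
BINARY_ADD      -> 11 -4
BINARY_ADD      -> 7
UNARY_NEGATIVE  -> -7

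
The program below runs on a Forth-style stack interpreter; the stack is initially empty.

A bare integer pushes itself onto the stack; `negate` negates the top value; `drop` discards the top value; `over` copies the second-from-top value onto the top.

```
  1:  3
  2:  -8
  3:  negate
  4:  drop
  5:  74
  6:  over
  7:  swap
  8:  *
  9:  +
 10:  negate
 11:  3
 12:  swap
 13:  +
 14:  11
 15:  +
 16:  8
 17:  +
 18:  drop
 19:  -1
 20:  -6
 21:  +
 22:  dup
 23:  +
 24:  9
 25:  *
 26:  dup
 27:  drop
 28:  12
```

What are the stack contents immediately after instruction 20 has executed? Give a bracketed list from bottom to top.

3      -> 3
-8     -> 3 -8
negate -> 3 8
drop   -> 3
74     -> 3 74
over   -> 3 74 3
swap   -> 3 3 74
*      -> 3 222
+      -> 225
negate -> -225
3      -> -225 3
swap   -> 3 -225
+      -> -222
11     -> -222 11
+      -> -211
8      -> -211 8
+      -> -203
drop   -> (empty)
-1     -> -1
-6     -> -1 -6

[-1, -6]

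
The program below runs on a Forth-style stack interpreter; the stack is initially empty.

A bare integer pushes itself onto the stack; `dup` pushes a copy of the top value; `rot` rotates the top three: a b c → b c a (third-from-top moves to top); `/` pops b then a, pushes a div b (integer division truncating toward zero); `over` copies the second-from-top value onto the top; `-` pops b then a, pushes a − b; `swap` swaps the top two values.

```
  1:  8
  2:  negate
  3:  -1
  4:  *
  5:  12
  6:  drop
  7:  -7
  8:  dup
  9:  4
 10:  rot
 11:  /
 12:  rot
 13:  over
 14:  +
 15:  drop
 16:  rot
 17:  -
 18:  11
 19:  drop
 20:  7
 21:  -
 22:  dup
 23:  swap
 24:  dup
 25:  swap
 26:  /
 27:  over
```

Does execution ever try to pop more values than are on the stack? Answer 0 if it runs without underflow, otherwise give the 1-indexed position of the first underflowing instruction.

16

8      : 8
negate : -8
-1     : -8 -1
*      : 8
12     : 8 12
drop   : 8
-7     : 8 -7
dup    : 8 -7 -7
4      : 8 -7 -7 4
rot    : 8 -7 4 -7
/      : 8 -7 0
rot    : -7 0 8
over   : -7 0 8 0
+      : -7 0 8
drop   : -7 0
rot  — needs 3 operands, stack has 2 → underflow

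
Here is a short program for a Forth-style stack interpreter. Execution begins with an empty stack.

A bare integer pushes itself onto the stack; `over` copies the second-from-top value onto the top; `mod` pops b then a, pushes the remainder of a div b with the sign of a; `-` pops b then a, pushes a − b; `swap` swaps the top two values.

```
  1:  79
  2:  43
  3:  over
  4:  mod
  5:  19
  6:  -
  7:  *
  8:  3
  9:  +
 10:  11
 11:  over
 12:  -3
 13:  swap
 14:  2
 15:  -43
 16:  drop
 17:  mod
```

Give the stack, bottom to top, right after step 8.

[1896, 3]

79   → [79]
43   → [79, 43]
over → [79, 43, 79]
mod  → [79, 43]
19   → [79, 43, 19]
-    → [79, 24]
*    → [1896]
3    → [1896, 3]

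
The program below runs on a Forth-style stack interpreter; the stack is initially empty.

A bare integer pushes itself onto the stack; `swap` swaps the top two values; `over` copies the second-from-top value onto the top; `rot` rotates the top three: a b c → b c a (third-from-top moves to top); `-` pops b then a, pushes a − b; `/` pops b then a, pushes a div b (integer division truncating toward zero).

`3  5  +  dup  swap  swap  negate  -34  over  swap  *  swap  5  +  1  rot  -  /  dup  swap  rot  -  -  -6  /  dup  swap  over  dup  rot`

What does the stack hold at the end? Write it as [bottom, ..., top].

3       3
5       3 5
+       8
dup     8 8
swap    8 8
swap    8 8
negate  8 -8
-34     8 -8 -34
over    8 -8 -34 -8
swap    8 -8 -8 -34
*       8 -8 272
swap    8 272 -8
5       8 272 -8 5
+       8 272 -3
1       8 272 -3 1
rot     8 -3 1 272
-       8 -3 -271
/       8 0
dup     8 0 0
swap    8 0 0
rot     0 0 8
-       0 -8
-       8
-6      8 -6
/       -1
dup     -1 -1
swap    -1 -1
over    -1 -1 -1
dup     -1 -1 -1 -1
rot     -1 -1 -1 -1

[-1, -1, -1, -1]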